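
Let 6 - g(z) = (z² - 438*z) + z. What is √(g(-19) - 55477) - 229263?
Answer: -229263 + I*√64135 ≈ -2.2926e+5 + 253.25*I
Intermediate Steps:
g(z) = 6 - z² + 437*z (g(z) = 6 - ((z² - 438*z) + z) = 6 - (z² - 437*z) = 6 + (-z² + 437*z) = 6 - z² + 437*z)
√(g(-19) - 55477) - 229263 = √((6 - 1*(-19)² + 437*(-19)) - 55477) - 229263 = √((6 - 1*361 - 8303) - 55477) - 229263 = √((6 - 361 - 8303) - 55477) - 229263 = √(-8658 - 55477) - 229263 = √(-64135) - 229263 = I*√64135 - 229263 = -229263 + I*√64135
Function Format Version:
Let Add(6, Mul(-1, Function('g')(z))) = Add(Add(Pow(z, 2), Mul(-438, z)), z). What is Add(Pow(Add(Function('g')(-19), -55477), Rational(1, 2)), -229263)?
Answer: Add(-229263, Mul(I, Pow(64135, Rational(1, 2)))) ≈ Add(-2.2926e+5, Mul(253.25, I))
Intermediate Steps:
Function('g')(z) = Add(6, Mul(-1, Pow(z, 2)), Mul(437, z)) (Function('g')(z) = Add(6, Mul(-1, Add(Add(Pow(z, 2), Mul(-438, z)), z))) = Add(6, Mul(-1, Add(Pow(z, 2), Mul(-437, z)))) = Add(6, Add(Mul(-1, Pow(z, 2)), Mul(437, z))) = Add(6, Mul(-1, Pow(z, 2)), Mul(437, z)))
Add(Pow(Add(Function('g')(-19), -55477), Rational(1, 2)), -229263) = Add(Pow(Add(Add(6, Mul(-1, Pow(-19, 2)), Mul(437, -19)), -55477), Rational(1, 2)), -229263) = Add(Pow(Add(Add(6, Mul(-1, 361), -8303), -55477), Rational(1, 2)), -229263) = Add(Pow(Add(Add(6, -361, -8303), -55477), Rational(1, 2)), -229263) = Add(Pow(Add(-8658, -55477), Rational(1, 2)), -229263) = Add(Pow(-64135, Rational(1, 2)), -229263) = Add(Mul(I, Pow(64135, Rational(1, 2))), -229263) = Add(-229263, Mul(I, Pow(64135, Rational(1, 2))))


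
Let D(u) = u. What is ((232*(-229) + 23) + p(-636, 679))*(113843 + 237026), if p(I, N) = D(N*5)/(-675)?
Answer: -2515679503126/135 ≈ -1.8635e+10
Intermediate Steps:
p(I, N) = -N/135 (p(I, N) = (N*5)/(-675) = (5*N)*(-1/675) = -N/135)
((232*(-229) + 23) + p(-636, 679))*(113843 + 237026) = ((232*(-229) + 23) - 1/135*679)*(113843 + 237026) = ((-53128 + 23) - 679/135)*350869 = (-53105 - 679/135)*350869 = -7169854/135*350869 = -2515679503126/135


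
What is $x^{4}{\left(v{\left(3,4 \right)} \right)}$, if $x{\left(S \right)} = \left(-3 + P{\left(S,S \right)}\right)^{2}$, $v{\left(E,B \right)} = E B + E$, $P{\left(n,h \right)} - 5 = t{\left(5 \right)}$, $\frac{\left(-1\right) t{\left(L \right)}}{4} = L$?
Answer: $11019960576$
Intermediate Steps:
$t{\left(L \right)} = - 4 L$
$P{\left(n,h \right)} = -15$ ($P{\left(n,h \right)} = 5 - 20 = -15$)
$v{\left(E,B \right)} = E + B E$ ($v{\left(E,B \right)} = B E + E = E + B E$)
$x{\left(S \right)} = 324$ ($x{\left(S \right)} = \left(-3 - 15\right)^{2} = \left(-18\right)^{2} = 324$)
$x^{4}{\left(v{\left(3,4 \right)} \right)} = 324^{4} = 11019960576$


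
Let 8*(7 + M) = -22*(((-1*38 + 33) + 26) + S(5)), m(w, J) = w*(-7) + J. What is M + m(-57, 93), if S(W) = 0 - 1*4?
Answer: 1753/4 ≈ 438.25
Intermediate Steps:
S(W) = -4 (S(W) = 0 - 4 = -4)
m(w, J) = J - 7*w (m(w, J) = -7*w + J = J - 7*w)
M = -215/4 (M = -7 + (-22*(((-1*38 + 33) + 26) - 4))/8 = -7 + (-22*(((-38 + 33) + 26) - 4))/8 = -7 + (-22*((-5 + 26) - 4))/8 = -7 + (-22*(21 - 4))/8 = -7 + (-22*17)/8 = -7 + (⅛)*(-374) = -7 - 187/4 = -215/4 ≈ -53.750)
M + m(-57, 93) = -215/4 + (93 - 7*(-57)) = -215/4 + (93 + 399) = -215/4 + 492 = 1753/4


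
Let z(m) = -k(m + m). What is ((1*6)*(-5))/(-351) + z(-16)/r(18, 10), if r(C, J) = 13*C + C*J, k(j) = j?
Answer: 146/897 ≈ 0.16276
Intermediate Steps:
z(m) = -2*m (z(m) = -(m + m) = -2*m)
((1*6)*(-5))/(-351) + z(-16)/r(18, 10) = ((1*6)*(-5))/(-351) + (-2*(-16))/((18*(13 + 10))) = (6*(-5))*(-1/351) + 32/((18*23)) = -30*(-1/351) + 32/414 = 10/117 + 32*(1/414) = 10/117 + 16/207 = 146/897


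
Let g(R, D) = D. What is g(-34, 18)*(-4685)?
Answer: -84330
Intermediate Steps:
g(-34, 18)*(-4685) = 18*(-4685) = -84330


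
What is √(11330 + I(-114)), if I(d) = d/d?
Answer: 3*√1259 ≈ 106.45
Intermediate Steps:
I(d) = 1
√(11330 + I(-114)) = √(11330 + 1) = √11331 = 3*√1259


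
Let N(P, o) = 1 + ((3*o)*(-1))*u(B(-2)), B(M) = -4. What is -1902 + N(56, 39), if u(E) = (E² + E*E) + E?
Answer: -5177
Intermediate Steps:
u(E) = E + 2*E² (u(E) = (E² + E²) + E = 2*E² + E = E + 2*E²)
N(P, o) = 1 - 84*o (N(P, o) = 1 + ((3*o)*(-1))*(-4*(1 + 2*(-4))) = 1 + (-3*o)*(-4*(1 - 8)) = 1 + (-3*o)*(-4*(-7)) = 1 - 3*o*28 = 1 - 84*o)
-1902 + N(56, 39) = -1902 + (1 - 84*39) = -1902 + (1 - 3276) = -1902 - 3275 = -5177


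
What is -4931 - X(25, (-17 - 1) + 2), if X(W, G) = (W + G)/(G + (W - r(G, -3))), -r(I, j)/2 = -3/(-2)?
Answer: -19727/4 ≈ -4931.8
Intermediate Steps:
r(I, j) = -3 (r(I, j) = -2*(-3)/(-2) = -(-1)*(-3) = -2*3/2 = -3)
X(W, G) = (G + W)/(3 + G + W) (X(W, G) = (W + G)/(G + (W - 1*(-3))) = (G + W)/(G + (W + 3)) = (G + W)/(G + (3 + W)) = (G + W)/(3 + G + W))
-4931 - X(25, (-17 - 1) + 2) = -4931 - (((-17 - 1) + 2) + 25)/(3 + ((-17 - 1) + 2) + 25) = -4931 - ((-18 + 2) + 25)/(3 + (-18 + 2) + 25) = -4931 - (-16 + 25)/(3 - 16 + 25) = -4931 - 9/12 = -4931 - 1*¾ = -4931 - ¾ = -19727/4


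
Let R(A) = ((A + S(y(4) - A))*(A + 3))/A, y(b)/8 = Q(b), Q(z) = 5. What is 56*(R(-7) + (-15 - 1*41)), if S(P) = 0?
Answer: -3360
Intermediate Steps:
y(b) = 40 (y(b) = 8*5 = 40)
R(A) = 3 + A (R(A) = ((A + 0)*(A + 3))/A = (A*(3 + A))/A = 3 + A)
56*(R(-7) + (-15 - 1*41)) = 56*((3 - 7) + (-15 - 1*41)) = 56*(-4 + (-15 - 41)) = 56*(-4 - 56) = 56*(-60) = -3360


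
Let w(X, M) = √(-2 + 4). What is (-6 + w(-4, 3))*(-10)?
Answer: 60 - 10*√2 ≈ 45.858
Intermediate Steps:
w(X, M) = √2
(-6 + w(-4, 3))*(-10) = (-6 + √2)*(-10) = 60 - 10*√2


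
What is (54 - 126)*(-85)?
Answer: 6120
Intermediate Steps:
(54 - 126)*(-85) = -72*(-85) = 6120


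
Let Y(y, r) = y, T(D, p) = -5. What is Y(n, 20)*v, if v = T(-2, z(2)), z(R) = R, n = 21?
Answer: -105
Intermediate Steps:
v = -5
Y(n, 20)*v = 21*(-5) = -105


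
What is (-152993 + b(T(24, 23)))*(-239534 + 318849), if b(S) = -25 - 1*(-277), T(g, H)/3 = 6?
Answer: -12114652415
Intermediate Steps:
T(g, H) = 18 (T(g, H) = 3*6 = 18)
b(S) = 252 (b(S) = -25 + 277 = 252)
(-152993 + b(T(24, 23)))*(-239534 + 318849) = (-152993 + 252)*(-239534 + 318849) = -152741*79315 = -12114652415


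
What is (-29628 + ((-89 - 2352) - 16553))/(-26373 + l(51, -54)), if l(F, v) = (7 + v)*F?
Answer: 3473/2055 ≈ 1.6900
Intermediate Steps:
l(F, v) = F*(7 + v)
(-29628 + ((-89 - 2352) - 16553))/(-26373 + l(51, -54)) = (-29628 + ((-89 - 2352) - 16553))/(-26373 + 51*(7 - 54)) = (-29628 + (-2441 - 16553))/(-26373 + 51*(-47)) = (-29628 - 18994)/(-26373 - 2397) = -48622/(-28770) = -48622*(-1/28770) = 3473/2055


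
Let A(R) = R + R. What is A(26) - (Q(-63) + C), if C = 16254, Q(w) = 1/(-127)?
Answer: -2057653/127 ≈ -16202.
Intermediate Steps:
Q(w) = -1/127
A(R) = 2*R
A(26) - (Q(-63) + C) = 2*26 - (-1/127 + 16254) = 52 - 1*2064257/127 = 52 - 2064257/127 = -2057653/127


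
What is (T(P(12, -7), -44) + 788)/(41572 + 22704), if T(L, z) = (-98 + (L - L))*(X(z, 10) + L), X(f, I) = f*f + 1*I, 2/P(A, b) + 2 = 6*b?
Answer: -2089071/707036 ≈ -2.9547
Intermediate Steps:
P(A, b) = 2/(-2 + 6*b)
X(f, I) = I + f² (X(f, I) = f² + I = I + f²)
T(L, z) = -980 - 98*L - 98*z² (T(L, z) = (-98 + (L - L))*((10 + z²) + L) = (-98 + 0)*(10 + L + z²) = -98*(10 + L + z²) = -980 - 98*L - 98*z²)
(T(P(12, -7), -44) + 788)/(41572 + 22704) = ((-980 - 98/(-1 + 3*(-7)) - 98*(-44)²) + 788)/(41572 + 22704) = ((-980 - 98/(-1 - 21) - 98*1936) + 788)/64276 = ((-980 - 98/(-22) - 189728) + 788)*(1/64276) = ((-980 - 98*(-1/22) - 189728) + 788)*(1/64276) = ((-980 + 49/11 - 189728) + 788)*(1/64276) = (-2097739/11 + 788)*(1/64276) = -2089071/11*1/64276 = -2089071/707036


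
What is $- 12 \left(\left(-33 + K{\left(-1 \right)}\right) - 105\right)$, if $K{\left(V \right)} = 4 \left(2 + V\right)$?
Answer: $1608$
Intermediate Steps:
$K{\left(V \right)} = 8 + 4 V$
$- 12 \left(\left(-33 + K{\left(-1 \right)}\right) - 105\right) = - 12 \left(\left(-33 + \left(8 + 4 \left(-1\right)\right)\right) - 105\right) = - 12 \left(\left(-33 + \left(8 - 4\right)\right) - 105\right) = - 12 \left(\left(-33 + 4\right) - 105\right) = - 12 \left(-29 - 105\right) = \left(-12\right) \left(-134\right) = 1608$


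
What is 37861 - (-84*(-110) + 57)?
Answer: 28564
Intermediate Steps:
37861 - (-84*(-110) + 57) = 37861 - (9240 + 57) = 37861 - 1*9297 = 37861 - 9297 = 28564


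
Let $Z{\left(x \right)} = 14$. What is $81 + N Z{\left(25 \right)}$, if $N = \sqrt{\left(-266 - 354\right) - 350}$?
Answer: $81 + 14 i \sqrt{970} \approx 81.0 + 436.03 i$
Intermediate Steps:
$N = i \sqrt{970}$ ($N = \sqrt{\left(-266 - 354\right) - 350} = \sqrt{-620 - 350} = \sqrt{-970} = i \sqrt{970} \approx 31.145 i$)
$81 + N Z{\left(25 \right)} = 81 + i \sqrt{970} \cdot 14 = 81 + 14 i \sqrt{970}$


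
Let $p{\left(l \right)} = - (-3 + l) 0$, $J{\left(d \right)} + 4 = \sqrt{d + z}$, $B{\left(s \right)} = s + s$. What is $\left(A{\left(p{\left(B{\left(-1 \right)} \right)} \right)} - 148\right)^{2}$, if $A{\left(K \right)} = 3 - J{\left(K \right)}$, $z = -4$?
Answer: $19877 + 564 i \approx 19877.0 + 564.0 i$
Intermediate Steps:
$B{\left(s \right)} = 2 s$
$J{\left(d \right)} = -4 + \sqrt{-4 + d}$ ($J{\left(d \right)} = -4 + \sqrt{d - 4} = -4 + \sqrt{-4 + d}$)
$p{\left(l \right)} = 0$ ($p{\left(l \right)} = \left(3 - l\right) 0 = 0$)
$A{\left(K \right)} = 7 - \sqrt{-4 + K}$ ($A{\left(K \right)} = 3 - \left(-4 + \sqrt{-4 + K}\right) = 7 - \sqrt{-4 + K}$)
$\left(A{\left(p{\left(B{\left(-1 \right)} \right)} \right)} - 148\right)^{2} = \left(\left(7 - \sqrt{-4 + 0}\right) - 148\right)^{2} = \left(\left(7 - \sqrt{-4}\right) - 148\right)^{2} = \left(\left(7 - 2 i\right) - 148\right)^{2} = \left(-141 - 2 i\right)^{2}$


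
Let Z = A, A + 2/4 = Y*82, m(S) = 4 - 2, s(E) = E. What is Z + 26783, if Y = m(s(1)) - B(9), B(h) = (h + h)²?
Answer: 757/2 ≈ 378.50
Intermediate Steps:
B(h) = 4*h² (B(h) = (2*h)² = 4*h²)
m(S) = 2
Y = -322 (Y = 2 - 4*9² = 2 - 4*81 = 2 - 1*324 = 2 - 324 = -322)
A = -52809/2 (A = -½ - 322*82 = -½ - 26404 = -52809/2 ≈ -26405.)
Z = -52809/2 ≈ -26405.
Z + 26783 = -52809/2 + 26783 = 757/2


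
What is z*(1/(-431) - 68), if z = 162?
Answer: -4748058/431 ≈ -11016.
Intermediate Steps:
z*(1/(-431) - 68) = 162*(1/(-431) - 68) = 162*(-1/431 - 68) = 162*(-29309/431) = -4748058/431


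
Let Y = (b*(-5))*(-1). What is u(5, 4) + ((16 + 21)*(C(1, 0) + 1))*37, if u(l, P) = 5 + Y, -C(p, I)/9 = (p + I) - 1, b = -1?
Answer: 1369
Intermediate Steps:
Y = -5 (Y = -1*(-5)*(-1) = 5*(-1) = -5)
C(p, I) = 9 - 9*I - 9*p (C(p, I) = -9*((p + I) - 1) = -9*((I + p) - 1) = -9*(-1 + I + p) = 9 - 9*I - 9*p)
u(l, P) = 0 (u(l, P) = 5 - 5 = 0)
u(5, 4) + ((16 + 21)*(C(1, 0) + 1))*37 = 0 + ((16 + 21)*((9 - 9*0 - 9*1) + 1))*37 = 0 + (37*((9 + 0 - 9) + 1))*37 = 0 + (37*(0 + 1))*37 = 0 + (37*1)*37 = 0 + 37*37 = 0 + 1369 = 1369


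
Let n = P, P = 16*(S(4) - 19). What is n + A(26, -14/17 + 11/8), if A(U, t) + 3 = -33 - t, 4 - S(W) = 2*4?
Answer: -55019/136 ≈ -404.55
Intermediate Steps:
S(W) = -4 (S(W) = 4 - 2*4 = 4 - 1*8 = 4 - 8 = -4)
A(U, t) = -36 - t (A(U, t) = -3 + (-33 - t) = -36 - t)
P = -368 (P = 16*(-4 - 19) = 16*(-23) = -368)
n = -368
n + A(26, -14/17 + 11/8) = -368 + (-36 - (-14/17 + 11/8)) = -368 + (-36 - 1*75/136) = -368 + (-36 - 75/136) = -368 - 4971/136 = -55019/136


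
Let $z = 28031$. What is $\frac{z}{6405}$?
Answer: $\frac{28031}{6405} \approx 4.3764$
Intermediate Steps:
$\frac{z}{6405} = \frac{28031}{6405}$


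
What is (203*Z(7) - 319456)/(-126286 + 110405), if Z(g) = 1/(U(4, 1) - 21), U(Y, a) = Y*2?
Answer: 4153131/206453 ≈ 20.117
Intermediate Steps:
U(Y, a) = 2*Y
Z(g) = -1/13 (Z(g) = 1/(2*4 - 21) = 1/(8 - 21) = 1/(-13) = -1/13)
(203*Z(7) - 319456)/(-126286 + 110405) = (203*(-1/13) - 319456)/(-126286 + 110405) = (-203/13 - 319456)/(-15881) = -4153131/13*(-1/15881) = 4153131/206453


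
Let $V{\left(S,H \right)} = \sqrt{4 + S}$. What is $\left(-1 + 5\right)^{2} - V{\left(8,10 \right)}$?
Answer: $16 - 2 \sqrt{3} \approx 12.536$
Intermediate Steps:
$\left(-1 + 5\right)^{2} - V{\left(8,10 \right)} = \left(-1 + 5\right)^{2} - \sqrt{4 + 8} = 4^{2} - \sqrt{12} = 16 - 2 \sqrt{3}$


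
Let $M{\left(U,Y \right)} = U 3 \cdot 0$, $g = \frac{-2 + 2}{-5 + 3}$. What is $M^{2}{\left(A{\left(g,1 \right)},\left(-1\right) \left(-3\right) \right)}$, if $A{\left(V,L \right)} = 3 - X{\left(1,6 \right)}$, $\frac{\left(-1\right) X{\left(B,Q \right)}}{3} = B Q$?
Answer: $0$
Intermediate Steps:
$g = 0$ ($g = \frac{0}{-2} = 0 \left(- \frac{1}{2}\right) = 0$)
$X{\left(B,Q \right)} = - 3 B Q$
$A{\left(V,L \right)} = 21$ ($A{\left(V,L \right)} = 3 - \left(-3\right) 1 \cdot 6 = 3 - -18 = 3 + 18 = 21$)
$M{\left(U,Y \right)} = 0$ ($M{\left(U,Y \right)} = 3 U 0 = 0$)
$M^{2}{\left(A{\left(g,1 \right)},\left(-1\right) \left(-3\right) \right)} = 0^{2} = 0$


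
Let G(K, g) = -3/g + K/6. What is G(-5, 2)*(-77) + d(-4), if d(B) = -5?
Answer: 524/3 ≈ 174.67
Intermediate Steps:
G(K, g) = -3/g + K/6 (G(K, g) = -3/g + K*(1/6) = -3/g + K/6)
G(-5, 2)*(-77) + d(-4) = (-3/2 + (1/6)*(-5))*(-77) - 5 = (-3*1/2 - 5/6)*(-77) - 5 = (-3/2 - 5/6)*(-77) - 5 = -7/3*(-77) - 5 = 539/3 - 5 = 524/3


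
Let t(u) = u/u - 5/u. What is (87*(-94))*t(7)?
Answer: -16356/7 ≈ -2336.6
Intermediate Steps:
t(u) = 1 - 5/u
(87*(-94))*t(7) = (87*(-94))*((-5 + 7)/7) = -8178*2/7 = -16356/7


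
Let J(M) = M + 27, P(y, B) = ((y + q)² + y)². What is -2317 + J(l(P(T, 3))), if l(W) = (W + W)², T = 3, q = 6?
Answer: 199146254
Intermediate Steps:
P(y, B) = (y + (6 + y)²)² (P(y, B) = ((y + 6)² + y)² = ((6 + y)² + y)² = (y + (6 + y)²)²)
l(W) = 4*W² (l(W) = (2*W)² = 4*W²)
J(M) = 27 + M
-2317 + J(l(P(T, 3))) = -2317 + (27 + 4*((3 + (6 + 3)²)²)²) = -2317 + (27 + 4*((3 + 9²)²)²) = -2317 + (27 + 4*((3 + 81)²)²) = -2317 + (27 + 4*(84²)²) = -2317 + (27 + 4*7056²) = -2317 + (27 + 4*49787136) = -2317 + (27 + 199148544) = -2317 + 199148571 = 199146254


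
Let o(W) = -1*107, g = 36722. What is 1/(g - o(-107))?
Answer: 1/36829 ≈ 2.7153e-5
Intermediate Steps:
o(W) = -107
1/(g - o(-107)) = 1/(36722 - 1*(-107)) = 1/(36722 + 107) = 1/36829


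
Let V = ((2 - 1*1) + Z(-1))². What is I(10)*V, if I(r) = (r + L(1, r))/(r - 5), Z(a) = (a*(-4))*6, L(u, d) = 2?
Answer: 1500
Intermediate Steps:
Z(a) = -24*a (Z(a) = -4*a*6 = -24*a)
I(r) = (2 + r)/(-5 + r) (I(r) = (r + 2)/(r - 5) = (2 + r)/(-5 + r))
V = 625 (V = ((2 - 1*1) - 24*(-1))² = ((2 - 1) + 24)² = (1 + 24)² = 25² = 625)
I(10)*V = ((2 + 10)/(-5 + 10))*625 = (12/5)*625 = 1500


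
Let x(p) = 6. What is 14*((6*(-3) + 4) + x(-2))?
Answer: -112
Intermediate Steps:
14*((6*(-3) + 4) + x(-2)) = 14*((6*(-3) + 4) + 6) = 14*((-18 + 4) + 6) = 14*(-14 + 6) = 14*(-8) = -112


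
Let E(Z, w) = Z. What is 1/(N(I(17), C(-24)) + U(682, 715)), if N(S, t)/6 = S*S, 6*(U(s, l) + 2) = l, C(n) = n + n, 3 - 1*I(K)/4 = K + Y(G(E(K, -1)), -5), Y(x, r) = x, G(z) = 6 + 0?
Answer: 6/231103 ≈ 2.5962e-5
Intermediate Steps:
G(z) = 6
I(K) = -12 - 4*K (I(K) = 12 - 4*(K + 6) = 12 - 4*(6 + K) = 12 + (-24 - 4*K) = -12 - 4*K)
C(n) = 2*n
U(s, l) = -2 + l/6
N(S, t) = 6*S² (N(S, t) = 6*(S*S) = 6*S²)
1/(N(I(17), C(-24)) + U(682, 715)) = 1/(6*(-12 - 4*17)² + (-2 + (⅙)*715)) = 1/(6*(-12 - 68)² + (-2 + 715/6)) = 1/(6*(-80)² + 703/6) = 1/(6*6400 + 703/6) = 1/(38400 + 703/6) = 1/(231103/6) = 6/231103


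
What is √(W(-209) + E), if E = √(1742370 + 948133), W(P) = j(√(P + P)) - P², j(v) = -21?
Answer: √(-43702 + √2690503) ≈ 205.09*I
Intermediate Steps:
W(P) = -21 - P²
E = √2690503 ≈ 1640.3
√(W(-209) + E) = √((-21 - 1*(-209)²) + √2690503) = √((-21 - 1*43681) + √2690503) = √((-21 - 43681) + √2690503) = √(-43702 + √2690503)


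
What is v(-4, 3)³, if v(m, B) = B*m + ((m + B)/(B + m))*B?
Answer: -729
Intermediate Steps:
v(m, B) = B + B*m (v(m, B) = B*m + ((B + m)/(B + m))*B = B*m + 1*B = B*m + B = B + B*m)
v(-4, 3)³ = (3*(1 - 4))³ = (3*(-3))³ = (-9)³ = -729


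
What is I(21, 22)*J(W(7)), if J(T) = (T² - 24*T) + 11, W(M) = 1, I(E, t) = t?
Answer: -264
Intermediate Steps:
J(T) = 11 + T² - 24*T
I(21, 22)*J(W(7)) = 22*(11 + 1² - 24*1) = 22*(11 + 1 - 24) = 22*(-12) = -264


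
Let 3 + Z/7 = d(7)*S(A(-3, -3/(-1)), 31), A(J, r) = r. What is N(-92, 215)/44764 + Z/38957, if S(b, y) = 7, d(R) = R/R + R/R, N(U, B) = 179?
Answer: 10420131/1743871148 ≈ 0.0059753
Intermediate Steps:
d(R) = 2 (d(R) = 1 + 1 = 2)
Z = 77 (Z = -21 + 7*(2*7) = -21 + 7*14 = -21 + 98 = 77)
N(-92, 215)/44764 + Z/38957 = 179/44764 + 77/38957 = 10420131/1743871148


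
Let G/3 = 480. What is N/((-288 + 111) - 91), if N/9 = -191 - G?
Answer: 14679/268 ≈ 54.772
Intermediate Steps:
G = 1440 (G = 3*480 = 1440)
N = -14679 (N = 9*(-191 - 1*1440) = 9*(-191 - 1440) = 9*(-1631) = -14679)
N/((-288 + 111) - 91) = -14679/((-288 + 111) - 91) = -14679/(-177 - 91) = -14679/(-268) = -14679*(-1/268) = 14679/268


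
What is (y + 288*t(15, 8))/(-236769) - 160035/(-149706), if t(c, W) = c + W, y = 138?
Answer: 4097668327/3938415546 ≈ 1.0404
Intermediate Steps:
t(c, W) = W + c
(y + 288*t(15, 8))/(-236769) - 160035/(-149706) = (138 + 288*(8 + 15))/(-236769) - 160035/(-149706) = (138 + 288*23)*(-1/236769) - 160035*(-1/149706) = (138 + 6624)*(-1/236769) + 53345/49902 = 6762*(-1/236769) + 53345/49902 = -2254/78923 + 53345/49902 = 4097668327/3938415546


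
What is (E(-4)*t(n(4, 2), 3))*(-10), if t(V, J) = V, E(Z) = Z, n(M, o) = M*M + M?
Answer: 800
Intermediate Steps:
n(M, o) = M + M² (n(M, o) = M² + M = M + M²)
(E(-4)*t(n(4, 2), 3))*(-10) = -16*(1 + 4)*(-10) = -16*5*(-10) = -4*20*(-10) = -80*(-10) = 800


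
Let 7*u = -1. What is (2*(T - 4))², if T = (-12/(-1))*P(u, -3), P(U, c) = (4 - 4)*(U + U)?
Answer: 64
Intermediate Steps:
u = -⅐ (u = (⅐)*(-1) = -⅐ ≈ -0.14286)
P(U, c) = 0 (P(U, c) = 0*(2*U) = 0)
T = 0 (T = -12/(-1)*0 = -12*(-1)*0 = -2*(-6)*0 = 12*0 = 0)
(2*(T - 4))² = (2*(0 - 4))² = (2*(-4))² = (-8)² = 64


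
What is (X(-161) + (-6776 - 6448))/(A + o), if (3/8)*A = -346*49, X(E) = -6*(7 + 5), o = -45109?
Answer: 39888/270959 ≈ 0.14721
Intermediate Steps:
X(E) = -72 (X(E) = -6*12 = -72)
A = -135632/3 (A = 8*(-346*49)/3 = (8/3)*(-16954) = -135632/3 ≈ -45211.)
(X(-161) + (-6776 - 6448))/(A + o) = (-72 + (-6776 - 6448))/(-135632/3 - 45109) = (-72 - 13224)/(-270959/3) = -13296*(-3/270959) = 39888/270959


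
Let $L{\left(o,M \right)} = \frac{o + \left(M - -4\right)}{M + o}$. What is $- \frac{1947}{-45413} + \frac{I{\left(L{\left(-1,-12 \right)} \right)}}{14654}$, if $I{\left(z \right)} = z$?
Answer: $\frac{371316111}{8651267326} \approx 0.04292$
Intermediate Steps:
$L{\left(o,M \right)} = \frac{4 + M + o}{M + o}$ ($L{\left(o,M \right)} = \frac{o + \left(M + 4\right)}{M + o} = \frac{o + \left(4 + M\right)}{M + o} = \frac{4 + M + o}{M + o}$)
$- \frac{1947}{-45413} + \frac{I{\left(L{\left(-1,-12 \right)} \right)}}{14654} = - \frac{1947}{-45413} + \frac{\frac{1}{-12 - 1} \left(4 - 12 - 1\right)}{14654} = \left(-1947\right) \left(- \frac{1}{45413}\right) + \frac{1}{-13} \left(-9\right) \frac{1}{14654} = \frac{1947}{45413} + \left(- \frac{1}{13}\right) \left(-9\right) \frac{1}{14654} = \frac{1947}{45413} + \frac{9}{13} \cdot \frac{1}{14654} = \frac{1947}{45413} + \frac{9}{190502} = \frac{371316111}{8651267326}$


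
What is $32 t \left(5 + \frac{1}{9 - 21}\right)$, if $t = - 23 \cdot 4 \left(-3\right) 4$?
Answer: $173696$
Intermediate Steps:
$t = 1104$ ($t = - 23 \left(\left(-12\right) 4\right) = \left(-23\right) \left(-48\right) = 1104$)
$32 t \left(5 + \frac{1}{9 - 21}\right) = 32 \cdot 1104 \left(5 + \frac{1}{9 - 21}\right) = 35328 \left(5 + \frac{1}{-12}\right) = 35328 \left(5 - \frac{1}{12}\right) = 35328 \cdot \frac{59}{12} = 173696$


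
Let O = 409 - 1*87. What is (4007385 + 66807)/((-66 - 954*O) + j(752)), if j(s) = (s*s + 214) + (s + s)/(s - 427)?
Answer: 27585675/1750048 ≈ 15.763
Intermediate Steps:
O = 322 (O = 409 - 87 = 322)
j(s) = 214 + s² + 2*s/(-427 + s) (j(s) = (s² + 214) + (2*s)/(-427 + s) = (214 + s²) + 2*s/(-427 + s) = 214 + s² + 2*s/(-427 + s))
(4007385 + 66807)/((-66 - 954*O) + j(752)) = (4007385 + 66807)/((-66 - 954*322) + (-91378 + 752³ - 427*752² + 216*752)/(-427 + 752)) = 4074192/((-66 - 307188) + (-91378 + 425259008 - 427*565504 + 162432)/325) = 4074192/(-307254 + (-91378 + 425259008 - 241470208 + 162432)/325) = 4074192/(-307254 + (1/325)*183859854) = 4074192/(-307254 + 183859854/325) = 4074192/(84002304/325) = 4074192*(325/84002304) = 27585675/1750048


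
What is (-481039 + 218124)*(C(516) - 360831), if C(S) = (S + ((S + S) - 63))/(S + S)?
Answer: 32634421390635/344 ≈ 9.4868e+10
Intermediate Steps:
C(S) = (-63 + 3*S)/(2*S) (C(S) = (S + (2*S - 63))/((2*S)) = (S + (-63 + 2*S))*(1/(2*S)) = (-63 + 3*S)*(1/(2*S)) = (-63 + 3*S)/(2*S))
(-481039 + 218124)*(C(516) - 360831) = (-481039 + 218124)*((3/2)*(-21 + 516)/516 - 360831) = -262915*((3/2)*(1/516)*495 - 360831) = -262915*(495/344 - 360831) = -262915*(-124125369/344) = 32634421390635/344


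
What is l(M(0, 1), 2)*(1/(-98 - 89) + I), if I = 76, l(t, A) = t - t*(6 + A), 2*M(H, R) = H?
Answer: 0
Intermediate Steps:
M(H, R) = H/2
l(t, A) = t - t*(6 + A)
l(M(0, 1), 2)*(1/(-98 - 89) + I) = (-(1/2)*0*(5 + 2))*(1/(-98 - 89) + 76) = (-1*0*7)*(1/(-187) + 76) = 0*(-1/187 + 76) = 0*(14211/187) = 0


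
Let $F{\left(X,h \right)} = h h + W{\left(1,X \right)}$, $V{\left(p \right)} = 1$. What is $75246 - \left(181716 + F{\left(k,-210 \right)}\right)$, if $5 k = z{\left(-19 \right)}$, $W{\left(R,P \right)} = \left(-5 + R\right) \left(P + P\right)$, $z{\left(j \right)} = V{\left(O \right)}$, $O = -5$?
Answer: $- \frac{752842}{5} \approx -1.5057 \cdot 10^{5}$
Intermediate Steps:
$z{\left(j \right)} = 1$
$W{\left(R,P \right)} = 2 P \left(-5 + R\right)$ ($W{\left(R,P \right)} = \left(-5 + R\right) 2 P = 2 P \left(-5 + R\right)$)
$k = \frac{1}{5}$ ($k = \frac{1}{5} \cdot 1 = \frac{1}{5} \approx 0.2$)
$F{\left(X,h \right)} = h^{2} - 8 X$ ($F{\left(X,h \right)} = h h + 2 X \left(-5 + 1\right) = h^{2} + 2 X \left(-4\right) = h^{2} - 8 X$)
$75246 - \left(181716 + F{\left(k,-210 \right)}\right) = 75246 - \left(181716 + \left(\left(-210\right)^{2} - \frac{8}{5}\right)\right) = 75246 - \left(181716 + \left(44100 - \frac{8}{5}\right)\right) = 75246 - \left(181716 + \frac{220492}{5}\right) = 75246 - \frac{1129072}{5} = - \frac{752842}{5}$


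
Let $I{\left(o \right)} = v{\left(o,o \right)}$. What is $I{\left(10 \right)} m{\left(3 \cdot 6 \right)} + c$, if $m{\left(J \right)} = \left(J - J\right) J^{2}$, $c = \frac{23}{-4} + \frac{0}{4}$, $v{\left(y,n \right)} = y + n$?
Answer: $- \frac{23}{4} \approx -5.75$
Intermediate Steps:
$v{\left(y,n \right)} = n + y$
$I{\left(o \right)} = 2 o$ ($I{\left(o \right)} = o + o = 2 o$)
$c = - \frac{23}{4}$ ($c = 23 \left(- \frac{1}{4}\right) + 0 \cdot \frac{1}{4} = - \frac{23}{4} + 0 = - \frac{23}{4} \approx -5.75$)
$m{\left(J \right)} = 0$ ($m{\left(J \right)} = 0 J^{2} = 0$)
$I{\left(10 \right)} m{\left(3 \cdot 6 \right)} + c = 2 \cdot 10 \cdot 0 - \frac{23}{4} = 20 \cdot 0 - \frac{23}{4} = 0 - \frac{23}{4} = - \frac{23}{4}$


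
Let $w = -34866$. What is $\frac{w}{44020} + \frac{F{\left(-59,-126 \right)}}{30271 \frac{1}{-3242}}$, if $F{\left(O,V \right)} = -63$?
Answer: $\frac{3967740117}{666264710} \approx 5.9552$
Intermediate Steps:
$\frac{w}{44020} + \frac{F{\left(-59,-126 \right)}}{30271 \frac{1}{-3242}} = - \frac{34866}{44020} - \frac{63}{30271 \frac{1}{-3242}} = \left(-34866\right) \frac{1}{44020} - \frac{63}{30271 \left(- \frac{1}{3242}\right)} = - \frac{17433}{22010} - \frac{63}{- \frac{30271}{3242}} = - \frac{17433}{22010} - - \frac{204246}{30271} = - \frac{17433}{22010} + \frac{204246}{30271} = \frac{3967740117}{666264710}$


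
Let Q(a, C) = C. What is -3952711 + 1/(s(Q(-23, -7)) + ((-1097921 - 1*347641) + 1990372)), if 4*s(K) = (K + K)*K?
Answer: -4307146642657/1089669 ≈ -3.9527e+6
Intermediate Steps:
s(K) = K²/2 (s(K) = ((K + K)*K)/4 = ((2*K)*K)/4 = (2*K²)/4 = K²/2)
-3952711 + 1/(s(Q(-23, -7)) + ((-1097921 - 1*347641) + 1990372)) = -3952711 + 1/((½)*(-7)² + ((-1097921 - 1*347641) + 1990372)) = -3952711 + 1/((½)*49 + ((-1097921 - 347641) + 1990372)) = -3952711 + 1/(49/2 + (-1445562 + 1990372)) = -3952711 + 1/(49/2 + 544810) = -3952711 + 1/(1089669/2) = -3952711 + 2/1089669 = -4307146642657/1089669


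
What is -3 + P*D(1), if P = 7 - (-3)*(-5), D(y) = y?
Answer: -11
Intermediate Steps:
P = -8 (P = 7 - 1*15 = 7 - 15 = -8)
-3 + P*D(1) = -3 - 8*1 = -3 - 8 = -11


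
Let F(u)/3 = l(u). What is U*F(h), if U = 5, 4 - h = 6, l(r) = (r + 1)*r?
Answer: 30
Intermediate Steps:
l(r) = r*(1 + r) (l(r) = (1 + r)*r = r*(1 + r))
h = -2 (h = 4 - 1*6 = 4 - 6 = -2)
F(u) = 3*u*(1 + u) (F(u) = 3*(u*(1 + u)) = 3*u*(1 + u))
U*F(h) = 5*(3*(-2)*(1 - 2)) = 5*(3*(-2)*(-1)) = 5*6 = 30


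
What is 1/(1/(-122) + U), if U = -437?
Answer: -122/53315 ≈ -0.0022883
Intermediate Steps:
1/(1/(-122) + U) = 1/(1/(-122) - 437) = 1/(-1/122 - 437) = 1/(-53315/122) = -122/53315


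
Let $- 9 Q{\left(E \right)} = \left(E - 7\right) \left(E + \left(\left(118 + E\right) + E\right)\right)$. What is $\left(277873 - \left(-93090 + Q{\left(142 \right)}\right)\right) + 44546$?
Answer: $423669$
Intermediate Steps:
$Q{\left(E \right)} = - \frac{\left(-7 + E\right) \left(118 + 3 E\right)}{9}$ ($Q{\left(E \right)} = - \frac{\left(E - 7\right) \left(E + \left(\left(118 + E\right) + E\right)\right)}{9} = - \frac{\left(-7 + E\right) \left(E + \left(118 + 2 E\right)\right)}{9} = - \frac{\left(-7 + E\right) \left(118 + 3 E\right)}{9}$)
$\left(277873 - \left(-93090 + Q{\left(142 \right)}\right)\right) + 44546 = \left(277873 - \left(- \frac{836984}{9} - \frac{20164}{3} - \frac{13774}{9}\right)\right) + 44546 = \left(277873 + \left(93090 - \left(\frac{826}{9} - \frac{13774}{9} - \frac{20164}{3}\right)\right)\right) + 44546 = \left(277873 + \left(93090 - -8160\right)\right) + 44546 = \left(277873 + \left(93090 + 8160\right)\right) + 44546 = \left(277873 + 101250\right) + 44546 = 379123 + 44546 = 423669$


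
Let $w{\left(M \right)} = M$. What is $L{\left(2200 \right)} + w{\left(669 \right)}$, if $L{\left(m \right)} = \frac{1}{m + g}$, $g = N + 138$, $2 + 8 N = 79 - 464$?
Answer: $\frac{12254081}{18317} \approx 669.0$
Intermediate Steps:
$N = - \frac{387}{8}$ ($N = - \frac{1}{4} + \frac{79 - 464}{8} = - \frac{1}{4} + \frac{1}{8} \left(-385\right) = - \frac{1}{4} - \frac{385}{8} = - \frac{387}{8} \approx -48.375$)
$g = \frac{717}{8}$ ($g = - \frac{387}{8} + 138 = \frac{717}{8} \approx 89.625$)
$L{\left(m \right)} = \frac{1}{\frac{717}{8} + m}$ ($L{\left(m \right)} = \frac{1}{m + \frac{717}{8}} = \frac{1}{\frac{717}{8} + m}$)
$L{\left(2200 \right)} + w{\left(669 \right)} = \frac{8}{717 + 8 \cdot 2200} + 669 = \frac{8}{717 + 17600} + 669 = \frac{8}{18317} + 669 = \frac{12254081}{18317}$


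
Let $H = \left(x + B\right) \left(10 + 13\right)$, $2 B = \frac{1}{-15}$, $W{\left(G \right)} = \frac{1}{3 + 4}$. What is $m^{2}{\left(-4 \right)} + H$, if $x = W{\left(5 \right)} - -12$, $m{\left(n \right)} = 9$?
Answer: $\frac{75499}{210} \approx 359.52$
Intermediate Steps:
$W{\left(G \right)} = \frac{1}{7}$
$x = \frac{85}{7}$ ($x = \frac{1}{7} - -12 = \frac{1}{7} + 12 = \frac{85}{7} \approx 12.143$)
$B = - \frac{1}{30}$ ($B = \frac{1}{2 \left(-15\right)} = \frac{1}{2} \left(- \frac{1}{15}\right) = - \frac{1}{30} \approx -0.033333$)
$H = \frac{58489}{210}$ ($H = \left(\frac{85}{7} - \frac{1}{30}\right) \left(10 + 13\right) = \frac{2543}{210} \cdot 23 = \frac{58489}{210} \approx 278.52$)
$m^{2}{\left(-4 \right)} + H = 9^{2} + \frac{58489}{210} = 81 + \frac{58489}{210} = \frac{75499}{210}$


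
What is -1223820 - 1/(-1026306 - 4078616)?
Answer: -6247505642039/5104922 ≈ -1.2238e+6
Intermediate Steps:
-1223820 - 1/(-1026306 - 4078616) = -1223820 - 1/(-5104922) = -1223820 - 1*(-1/5104922) = -1223820 + 1/5104922 = -6247505642039/5104922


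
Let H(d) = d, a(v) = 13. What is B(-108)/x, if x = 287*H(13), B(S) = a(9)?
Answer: 1/287 ≈ 0.0034843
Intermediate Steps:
B(S) = 13
x = 3731 (x = 287*13 = 3731)
B(-108)/x = 13/3731 = 13*(1/3731) = 1/287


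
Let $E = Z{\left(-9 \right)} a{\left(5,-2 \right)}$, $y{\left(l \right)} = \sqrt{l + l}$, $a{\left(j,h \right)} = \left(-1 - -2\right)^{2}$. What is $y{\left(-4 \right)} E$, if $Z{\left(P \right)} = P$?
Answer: $- 18 i \sqrt{2} \approx - 25.456 i$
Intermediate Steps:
$a{\left(j,h \right)} = 1$ ($a{\left(j,h \right)} = \left(-1 + \left(-3 + 5\right)\right)^{2} = \left(-1 + 2\right)^{2} = 1^{2} = 1$)
$y{\left(l \right)} = \sqrt{2} \sqrt{l}$ ($y{\left(l \right)} = \sqrt{2 l} = \sqrt{2} \sqrt{l}$)
$E = -9$ ($E = \left(-9\right) 1 = -9$)
$y{\left(-4 \right)} E = \sqrt{2} \sqrt{-4} \left(-9\right) = \sqrt{2} \cdot 2 i \left(-9\right) = 2 i \sqrt{2} \left(-9\right) = - 18 i \sqrt{2}$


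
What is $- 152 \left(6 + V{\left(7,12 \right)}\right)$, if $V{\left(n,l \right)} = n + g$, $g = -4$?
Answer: $-1368$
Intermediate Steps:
$V{\left(n,l \right)} = -4 + n$ ($V{\left(n,l \right)} = n - 4 = -4 + n$)
$- 152 \left(6 + V{\left(7,12 \right)}\right) = - 152 \left(6 + \left(-4 + 7\right)\right) = - 152 \left(6 + 3\right) = \left(-152\right) 9 = -1368$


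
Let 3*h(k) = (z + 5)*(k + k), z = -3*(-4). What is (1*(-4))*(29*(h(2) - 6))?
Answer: -5800/3 ≈ -1933.3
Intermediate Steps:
z = 12
h(k) = 34*k/3 (h(k) = ((12 + 5)*(k + k))/3 = (17*(2*k))/3 = (34*k)/3 = 34*k/3)
(1*(-4))*(29*(h(2) - 6)) = (1*(-4))*(29*((34/3)*2 - 6)) = -116*(68/3 - 6) = -116*50/3 = -4*1450/3 = -5800/3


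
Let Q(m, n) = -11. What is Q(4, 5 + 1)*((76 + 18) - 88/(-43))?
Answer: -45430/43 ≈ -1056.5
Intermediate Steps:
Q(4, 5 + 1)*((76 + 18) - 88/(-43)) = -11*((76 + 18) - 88/(-43)) = -11*(94 - 88*(-1/43)) = -11*(94 + 88/43) = -11*4130/43 = -45430/43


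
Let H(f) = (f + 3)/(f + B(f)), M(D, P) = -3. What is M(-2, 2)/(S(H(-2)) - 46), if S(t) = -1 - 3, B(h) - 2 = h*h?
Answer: 3/50 ≈ 0.060000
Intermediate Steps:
B(h) = 2 + h² (B(h) = 2 + h*h = 2 + h²)
H(f) = (3 + f)/(2 + f + f²) (H(f) = (f + 3)/(f + (2 + f²)) = (3 + f)/(2 + f + f²))
S(t) = -4
M(-2, 2)/(S(H(-2)) - 46) = -3/(-4 - 46) = -3/(-50) = -3*(-1/50) = 3/50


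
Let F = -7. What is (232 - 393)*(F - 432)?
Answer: 70679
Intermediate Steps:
(232 - 393)*(F - 432) = (232 - 393)*(-7 - 432) = -161*(-439) = 70679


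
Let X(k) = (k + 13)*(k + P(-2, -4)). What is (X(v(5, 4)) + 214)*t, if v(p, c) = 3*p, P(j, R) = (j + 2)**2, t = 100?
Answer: 63400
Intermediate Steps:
P(j, R) = (2 + j)**2
X(k) = k*(13 + k) (X(k) = (k + 13)*(k + (2 - 2)**2) = (13 + k)*(k + 0**2) = (13 + k)*(k + 0) = (13 + k)*k = k*(13 + k))
(X(v(5, 4)) + 214)*t = ((3*5)*(13 + 3*5) + 214)*100 = (15*(13 + 15) + 214)*100 = (15*28 + 214)*100 = (420 + 214)*100 = 634*100 = 63400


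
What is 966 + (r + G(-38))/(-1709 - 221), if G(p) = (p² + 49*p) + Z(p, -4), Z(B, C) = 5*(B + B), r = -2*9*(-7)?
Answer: 932526/965 ≈ 966.35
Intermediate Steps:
r = 126 (r = -18*(-7) = 126)
Z(B, C) = 10*B (Z(B, C) = 5*(2*B) = 10*B)
G(p) = p² + 59*p (G(p) = (p² + 49*p) + 10*p = p² + 59*p)
966 + (r + G(-38))/(-1709 - 221) = 966 + (126 - 38*(59 - 38))/(-1709 - 221) = 966 + (126 - 38*21)/(-1930) = 966 + (126 - 798)*(-1/1930) = 966 - 672*(-1/1930) = 966 + 336/965 = 932526/965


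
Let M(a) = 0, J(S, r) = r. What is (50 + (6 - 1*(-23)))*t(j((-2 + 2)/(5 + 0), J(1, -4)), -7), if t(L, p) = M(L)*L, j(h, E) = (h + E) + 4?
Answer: 0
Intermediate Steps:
j(h, E) = 4 + E + h (j(h, E) = (E + h) + 4 = 4 + E + h)
t(L, p) = 0 (t(L, p) = 0*L = 0)
(50 + (6 - 1*(-23)))*t(j((-2 + 2)/(5 + 0), J(1, -4)), -7) = (50 + (6 - 1*(-23)))*0 = (50 + (6 + 23))*0 = (50 + 29)*0 = 79*0 = 0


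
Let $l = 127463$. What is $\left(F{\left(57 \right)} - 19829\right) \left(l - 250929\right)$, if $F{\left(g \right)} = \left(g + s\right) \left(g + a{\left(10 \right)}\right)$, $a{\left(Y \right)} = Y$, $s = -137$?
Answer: $3109985074$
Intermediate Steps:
$F{\left(g \right)} = \left(-137 + g\right) \left(10 + g\right)$ ($F{\left(g \right)} = \left(g - 137\right) \left(g + 10\right) = \left(-137 + g\right) \left(10 + g\right)$)
$\left(F{\left(57 \right)} - 19829\right) \left(l - 250929\right) = \left(\left(-1370 + 57^{2} - 7239\right) - 19829\right) \left(127463 - 250929\right) = \left(\left(-1370 + 3249 - 7239\right) - 19829\right) \left(-123466\right) = \left(-5360 - 19829\right) \left(-123466\right) = \left(-25189\right) \left(-123466\right) = 3109985074$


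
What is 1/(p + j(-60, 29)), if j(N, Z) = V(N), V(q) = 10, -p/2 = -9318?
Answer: 1/18646 ≈ 5.3631e-5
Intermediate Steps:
p = 18636 (p = -2*(-9318) = 18636)
j(N, Z) = 10
1/(p + j(-60, 29)) = 1/(18636 + 10) = 1/18646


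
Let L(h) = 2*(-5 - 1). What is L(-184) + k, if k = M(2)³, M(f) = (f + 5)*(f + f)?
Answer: 21940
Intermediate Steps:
M(f) = 2*f*(5 + f) (M(f) = (5 + f)*(2*f) = 2*f*(5 + f))
k = 21952 (k = (2*2*(5 + 2))³ = (2*2*7)³ = 28³ = 21952)
L(h) = -12 (L(h) = 2*(-6) = -12)
L(-184) + k = -12 + 21952 = 21940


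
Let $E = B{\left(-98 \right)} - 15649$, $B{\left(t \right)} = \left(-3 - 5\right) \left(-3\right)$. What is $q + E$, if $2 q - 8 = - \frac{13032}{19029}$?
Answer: $- \frac{99086175}{6343} \approx -15621.0$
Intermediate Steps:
$B{\left(t \right)} = 24$ ($B{\left(t \right)} = \left(-8\right) \left(-3\right) = 24$)
$E = -15625$ ($E = 24 - 15649 = -15625$)
$q = \frac{23200}{6343}$ ($q = 4 + \frac{\left(-13032\right) \frac{1}{19029}}{2} = 4 + \frac{1}{2} \left(- \frac{4344}{6343}\right) = 4 - \frac{2172}{6343} = \frac{23200}{6343} \approx 3.6576$)
$q + E = \frac{23200}{6343} - 15625 = - \frac{99086175}{6343}$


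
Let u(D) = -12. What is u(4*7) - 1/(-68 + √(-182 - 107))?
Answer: -3464/289 + I/289 ≈ -11.986 + 0.0034602*I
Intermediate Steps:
u(4*7) - 1/(-68 + √(-182 - 107)) = -12 - 1/(-68 + √(-182 - 107)) = -12 - 1/(-68 + √(-289)) = -12 - 1/(-68 + 17*I) = -12 - (-68 - 17*I)/4913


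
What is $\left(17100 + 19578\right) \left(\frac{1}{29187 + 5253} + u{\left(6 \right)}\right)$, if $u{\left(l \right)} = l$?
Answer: $\frac{1263196433}{5740} \approx 2.2007 \cdot 10^{5}$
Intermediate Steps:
$\left(17100 + 19578\right) \left(\frac{1}{29187 + 5253} + u{\left(6 \right)}\right) = \left(17100 + 19578\right) \left(\frac{1}{29187 + 5253} + 6\right) = 36678 \left(\frac{1}{34440} + 6\right) = 36678 \cdot \frac{206641}{34440} = \frac{1263196433}{5740}$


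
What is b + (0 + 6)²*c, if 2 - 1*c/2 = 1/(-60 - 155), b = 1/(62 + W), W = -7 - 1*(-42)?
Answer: 3010319/20855 ≈ 144.35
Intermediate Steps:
W = 35 (W = -7 + 42 = 35)
b = 1/97 (b = 1/(62 + 35) = 1/97 ≈ 0.010309)
c = 862/215 (c = 4 - 2/(-60 - 155) = 4 - 2/(-215) = 4 - 2*(-1/215) = 4 + 2/215 = 862/215 ≈ 4.0093)
b + (0 + 6)²*c = 1/97 + (0 + 6)²*(862/215) = 1/97 + 6²*(862/215) = 1/97 + 36*(862/215) = 1/97 + 31032/215 = 3010319/20855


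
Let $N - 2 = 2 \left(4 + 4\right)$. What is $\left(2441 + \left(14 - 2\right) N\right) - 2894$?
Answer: $-237$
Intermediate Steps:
$N = 18$ ($N = 2 + 2 \left(4 + 4\right) = 2 + 2 \cdot 8 = 2 + 16 = 18$)
$\left(2441 + \left(14 - 2\right) N\right) - 2894 = \left(2441 + \left(14 - 2\right) 18\right) - 2894 = \left(2441 + 12 \cdot 18\right) - 2894 = \left(2441 + 216\right) - 2894 = 2657 - 2894 = -237$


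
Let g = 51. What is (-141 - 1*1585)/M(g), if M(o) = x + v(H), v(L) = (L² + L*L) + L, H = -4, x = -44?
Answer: 863/8 ≈ 107.88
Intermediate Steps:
v(L) = L + 2*L² (v(L) = (L² + L²) + L = 2*L² + L = L + 2*L²)
M(o) = -16 (M(o) = -44 - 4*(1 + 2*(-4)) = -44 - 4*(1 - 8) = -44 - 4*(-7) = -44 + 28 = -16)
(-141 - 1*1585)/M(g) = (-141 - 1*1585)/(-16) = (-141 - 1585)*(-1/16) = -1726*(-1/16) = 863/8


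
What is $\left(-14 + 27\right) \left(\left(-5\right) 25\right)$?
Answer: $-1625$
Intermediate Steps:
$\left(-14 + 27\right) \left(\left(-5\right) 25\right) = 13 \left(-125\right) = -1625$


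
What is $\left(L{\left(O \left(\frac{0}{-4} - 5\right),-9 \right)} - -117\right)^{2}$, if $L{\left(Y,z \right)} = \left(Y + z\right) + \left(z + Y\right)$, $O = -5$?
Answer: $22201$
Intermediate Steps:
$L{\left(Y,z \right)} = 2 Y + 2 z$ ($L{\left(Y,z \right)} = \left(Y + z\right) + \left(Y + z\right) = 2 Y + 2 z$)
$\left(L{\left(O \left(\frac{0}{-4} - 5\right),-9 \right)} - -117\right)^{2} = \left(\left(2 \left(- 5 \left(\frac{0}{-4} - 5\right)\right) + 2 \left(-9\right)\right) - -117\right)^{2} = \left(\left(2 \left(- 5 \left(0 \left(- \frac{1}{4}\right) - 5\right)\right) - 18\right) + 117\right)^{2} = \left(\left(2 \left(- 5 \left(0 - 5\right)\right) - 18\right) + 117\right)^{2} = \left(\left(2 \left(\left(-5\right) \left(-5\right)\right) - 18\right) + 117\right)^{2} = \left(\left(2 \cdot 25 - 18\right) + 117\right)^{2} = \left(\left(50 - 18\right) + 117\right)^{2} = \left(32 + 117\right)^{2} = 149^{2} = 22201$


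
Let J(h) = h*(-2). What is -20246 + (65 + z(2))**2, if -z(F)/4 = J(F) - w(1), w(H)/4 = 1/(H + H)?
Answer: -12325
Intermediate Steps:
w(H) = 2/H (w(H) = 4/(H + H) = 4/((2*H)) = 4*(1/(2*H)) = 2/H)
J(h) = -2*h
z(F) = 8 + 8*F (z(F) = -4*(-2*F - 2/1) = -4*(-2*F - 2) = -4*(-2 - 2*F) = 8 + 8*F)
-20246 + (65 + z(2))**2 = -20246 + (65 + (8 + 8*2))**2 = -20246 + (65 + (8 + 16))**2 = -20246 + (65 + 24)**2 = -20246 + 89**2 = -20246 + 7921 = -12325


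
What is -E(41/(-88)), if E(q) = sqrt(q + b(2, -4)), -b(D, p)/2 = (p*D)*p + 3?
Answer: -3*I*sqrt(15158)/44 ≈ -8.3944*I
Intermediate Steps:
b(D, p) = -6 - 2*D*p**2 (b(D, p) = -2*((p*D)*p + 3) = -2*((D*p)*p + 3) = -2*(D*p**2 + 3) = -2*(3 + D*p**2) = -6 - 2*D*p**2)
E(q) = sqrt(-70 + q) (E(q) = sqrt(q + (-6 - 2*2*(-4)**2)) = sqrt(q + (-6 - 2*2*16)) = sqrt(q + (-6 - 64)) = sqrt(q - 70) = sqrt(-70 + q))
-E(41/(-88)) = -sqrt(-70 + 41/(-88)) = -sqrt(-70 + 41*(-1/88)) = -sqrt(-70 - 41/88) = -sqrt(-6201/88) = -3*I*sqrt(15158)/44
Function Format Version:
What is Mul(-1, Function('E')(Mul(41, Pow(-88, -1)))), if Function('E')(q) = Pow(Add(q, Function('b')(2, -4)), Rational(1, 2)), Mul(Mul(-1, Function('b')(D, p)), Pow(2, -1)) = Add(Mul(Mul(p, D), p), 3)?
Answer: Mul(Rational(-3, 44), I, Pow(15158, Rational(1, 2))) ≈ Mul(-8.3944, I)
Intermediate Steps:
Function('b')(D, p) = Add(-6, Mul(-2, D, Pow(p, 2))) (Function('b')(D, p) = Mul(-2, Add(Mul(Mul(p, D), p), 3)) = Mul(-2, Add(Mul(Mul(D, p), p), 3)) = Mul(-2, Add(Mul(D, Pow(p, 2)), 3)) = Mul(-2, Add(3, Mul(D, Pow(p, 2)))) = Add(-6, Mul(-2, D, Pow(p, 2))))
Function('E')(q) = Pow(Add(-70, q), Rational(1, 2)) (Function('E')(q) = Pow(Add(q, Add(-6, Mul(-2, 2, Pow(-4, 2)))), Rational(1, 2)) = Pow(Add(q, Add(-6, Mul(-2, 2, 16))), Rational(1, 2)) = Pow(Add(q, Add(-6, -64)), Rational(1, 2)) = Pow(Add(q, -70), Rational(1, 2)) = Pow(Add(-70, q), Rational(1, 2)))
Mul(-1, Function('E')(Mul(41, Pow(-88, -1)))) = Mul(-1, Pow(Add(-70, Mul(41, Pow(-88, -1))), Rational(1, 2))) = Mul(-1, Pow(Add(-70, Mul(41, Rational(-1, 88))), Rational(1, 2))) = Mul(-1, Pow(Add(-70, Rational(-41, 88)), Rational(1, 2))) = Mul(-1, Pow(Rational(-6201, 88), Rational(1, 2))) = Mul(-1, Mul(Rational(3, 44), I, Pow(15158, Rational(1, 2)))) = Mul(Rational(-3, 44), I, Pow(15158, Rational(1, 2)))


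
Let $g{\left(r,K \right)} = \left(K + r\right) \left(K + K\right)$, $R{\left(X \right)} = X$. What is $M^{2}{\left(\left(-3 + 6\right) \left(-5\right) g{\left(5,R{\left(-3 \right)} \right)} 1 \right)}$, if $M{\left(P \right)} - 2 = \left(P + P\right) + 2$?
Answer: $132496$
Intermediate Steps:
$g{\left(r,K \right)} = 2 K \left(K + r\right)$ ($g{\left(r,K \right)} = \left(K + r\right) 2 K = 2 K \left(K + r\right)$)
$M{\left(P \right)} = 4 + 2 P$ ($M{\left(P \right)} = 2 + \left(\left(P + P\right) + 2\right) = 2 + \left(2 P + 2\right) = 2 + \left(2 + 2 P\right) = 4 + 2 P$)
$M^{2}{\left(\left(-3 + 6\right) \left(-5\right) g{\left(5,R{\left(-3 \right)} \right)} 1 \right)} = \left(4 + 2 \left(-3 + 6\right) \left(-5\right) 2 \left(-3\right) \left(-3 + 5\right) 1\right)^{2} = \left(4 + 2 \cdot 3 \left(-5\right) 2 \left(-3\right) 2 \cdot 1\right)^{2} = \left(4 + 2 \left(-15\right) \left(-12\right) 1\right)^{2} = \left(4 + 2 \cdot 180 \cdot 1\right)^{2} = \left(4 + 2 \cdot 180\right)^{2} = \left(4 + 360\right)^{2} = 364^{2} = 132496$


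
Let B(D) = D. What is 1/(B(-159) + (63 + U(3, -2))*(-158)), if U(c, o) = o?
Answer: -1/9797 ≈ -0.00010207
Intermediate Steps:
1/(B(-159) + (63 + U(3, -2))*(-158)) = 1/(-159 + (63 - 2)*(-158)) = 1/(-159 + 61*(-158)) = 1/(-159 - 9638) = 1/(-9797) = -1/9797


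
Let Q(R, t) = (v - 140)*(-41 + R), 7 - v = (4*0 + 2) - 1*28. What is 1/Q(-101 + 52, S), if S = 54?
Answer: 1/9630 ≈ 0.00010384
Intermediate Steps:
v = 33 (v = 7 - ((4*0 + 2) - 1*28) = 7 - ((0 + 2) - 28) = 7 - (2 - 28) = 7 - 1*(-26) = 7 + 26 = 33)
Q(R, t) = 4387 - 107*R (Q(R, t) = (33 - 140)*(-41 + R) = -107*(-41 + R) = 4387 - 107*R)
1/Q(-101 + 52, S) = 1/(4387 - 107*(-101 + 52)) = 1/(4387 - 107*(-49)) = 1/(4387 + 5243) = 1/9630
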